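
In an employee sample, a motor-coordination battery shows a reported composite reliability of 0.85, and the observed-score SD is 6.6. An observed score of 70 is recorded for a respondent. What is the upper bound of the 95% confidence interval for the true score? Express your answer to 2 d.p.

75.01

The standard error of measurement is 6.6000×√(1 − 0.8500) ≈ 6.6000×0.3873 ≈ 2.5562.
Half-width = 1.96×2.5562 ≈ 5.0101
Upper limit = 70 + 5.0101 ≈ 75.0101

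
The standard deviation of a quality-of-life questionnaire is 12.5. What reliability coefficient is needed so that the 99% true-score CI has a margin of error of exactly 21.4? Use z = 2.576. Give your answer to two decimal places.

0.56

SEM needed = half-width / z = 21.4/2.576 ≈ 8.307
r = 1 − (SEM / SD)² = 1 − (8.307 / 12.5)² ≈ 1 − 0.442 ≈ 0.558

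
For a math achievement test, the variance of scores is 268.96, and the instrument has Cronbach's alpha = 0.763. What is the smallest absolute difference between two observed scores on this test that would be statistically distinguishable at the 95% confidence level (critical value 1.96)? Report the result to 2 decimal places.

SD = √268.96 = 16.4000
The standard error of measurement is 16.4000*√(1 − 0.7630) ≃ 16.4000*0.4868 ≃ 7.9840.
SE_diff = √2 * SEM ≃ 11.2910
Minimum reliable difference = 1.96 * SE_diff ≃ 1.96 * 11.2910 ≃ 22.1304

22.13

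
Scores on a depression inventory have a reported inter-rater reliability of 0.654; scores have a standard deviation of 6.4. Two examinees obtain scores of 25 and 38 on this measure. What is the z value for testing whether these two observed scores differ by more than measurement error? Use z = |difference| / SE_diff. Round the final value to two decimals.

2.44

The standard error of measurement is 6.40000*√(1 − 0.65400) ≃ 6.40000*0.58822 ≃ 3.76459.
Standard error of the difference = 3.76459·√2 ≃ 5.32394
z = |25 − 38| / 5.32394 = 13 / 5.32394 ≃ 2.44180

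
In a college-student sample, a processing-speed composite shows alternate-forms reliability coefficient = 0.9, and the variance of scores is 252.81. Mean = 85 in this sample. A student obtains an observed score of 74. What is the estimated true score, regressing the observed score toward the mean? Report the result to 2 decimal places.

75.10

T̂ = r·X + (1 − r)·M = 0.900*74 + 0.100*85 = 66.600 + 8.500 ≈ 75.100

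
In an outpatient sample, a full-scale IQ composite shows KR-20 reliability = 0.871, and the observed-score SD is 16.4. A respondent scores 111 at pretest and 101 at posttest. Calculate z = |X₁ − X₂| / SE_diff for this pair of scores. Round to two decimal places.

SEM = 16.40000 * √(1 − 0.87100) = 16.40000 * √0.12900 ≈ 16.40000 * 0.35917 ≈ 5.89032
Standard error of the difference = 5.89032·√2 ≈ 8.33017
z = 10 / 8.33017 ≈ 1.20046

1.20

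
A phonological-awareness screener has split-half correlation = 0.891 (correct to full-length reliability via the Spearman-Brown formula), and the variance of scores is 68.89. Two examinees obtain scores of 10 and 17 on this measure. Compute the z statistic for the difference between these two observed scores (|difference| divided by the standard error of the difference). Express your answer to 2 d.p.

σ = 68.89^(1/2) = 8.300
Full-length reliability (Spearman-Brown) = 2(0.891)/(1+0.891) ≈ 0.942
SEM = 8.300 × √(1 − 0.942) = 8.300 × √0.058 ≈ 8.300 × 0.240 ≈ 1.993
SE_diff = SEM × √2 ≈ 1.993 × 1.414 ≈ 2.818
z = 7 / 2.818 ≈ 2.484

2.48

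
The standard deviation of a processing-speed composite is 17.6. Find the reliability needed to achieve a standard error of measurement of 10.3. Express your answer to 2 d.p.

r = 1 − (SEM / SD)² = 1 − (10.3000 / 17.6)² ≈ 1 − 0.3425 ≈ 0.6575

0.66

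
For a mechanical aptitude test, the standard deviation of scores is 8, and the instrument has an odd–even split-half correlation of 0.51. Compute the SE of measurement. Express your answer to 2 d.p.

4.56

r_full = 2·0.51 / (1 + 0.51) ≈ 0.6755
SEM = 8.0000 · √(1 − 0.6755) = 8.0000 · √0.3245 ≈ 8.0000 · 0.5697 ≈ 4.5572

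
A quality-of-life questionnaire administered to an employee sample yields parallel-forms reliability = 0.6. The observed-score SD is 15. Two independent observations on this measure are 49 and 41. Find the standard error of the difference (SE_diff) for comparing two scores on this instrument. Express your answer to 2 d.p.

13.42

The standard error of measurement is 15.0000×√(1 − 0.6000) ≈ 15.0000×0.6325 ≈ 9.4868.
Standard error of the difference = 9.4868·√2 ≈ 13.4164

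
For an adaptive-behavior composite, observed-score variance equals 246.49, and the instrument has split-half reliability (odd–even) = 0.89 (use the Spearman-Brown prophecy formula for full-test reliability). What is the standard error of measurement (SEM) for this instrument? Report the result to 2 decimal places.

σ = 246.49^(1/2) = 15.7000
Spearman-Brown: r = 2(0.89) / (1 + 0.89) = 1.7800 / 1.8900 ≃ 0.9418
The standard error of measurement is 15.7000*√(1 − 0.9418) ≃ 15.7000*0.2412 ≃ 3.7876.

3.79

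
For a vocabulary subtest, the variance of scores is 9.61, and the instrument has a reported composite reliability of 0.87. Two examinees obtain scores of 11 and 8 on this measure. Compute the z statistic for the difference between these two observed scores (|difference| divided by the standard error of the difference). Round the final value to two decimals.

1.90

SD = √9.61 = 3.100
The standard error of measurement is 3.100·√(1 − 0.870) ≈ 3.100·0.361 ≈ 1.118.
SE_diff = √2 · SEM ≈ 1.581
z = |11 − 8| / 1.581 = 3 / 1.581 ≈ 1.898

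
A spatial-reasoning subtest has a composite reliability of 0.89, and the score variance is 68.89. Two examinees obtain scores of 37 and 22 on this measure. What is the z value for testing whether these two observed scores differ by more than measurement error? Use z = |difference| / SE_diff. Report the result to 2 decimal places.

3.85

σ = 68.89^(1/2) = 8.3000
SEM = 8.3000 × √(1 − 0.8900) = 8.3000 × √0.1100 ≈ 8.3000 × 0.3317 ≈ 2.7528
SE_diff = SEM × √2 ≈ 2.7528 × 1.4142 ≈ 3.8930
z = |37 − 22| / 3.8930 = 15 / 3.8930 ≈ 3.8530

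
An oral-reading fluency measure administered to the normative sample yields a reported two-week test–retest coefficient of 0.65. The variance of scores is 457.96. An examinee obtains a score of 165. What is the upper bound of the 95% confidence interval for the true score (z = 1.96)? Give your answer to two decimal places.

189.81

SD = √457.96 = 21.40000
SEM = 21.40000*√(1 − 0.65000) ≈ 12.66041
1.96 * SEM ≈ 24.81441
Upper limit = 165 + 24.81441 ≈ 189.81441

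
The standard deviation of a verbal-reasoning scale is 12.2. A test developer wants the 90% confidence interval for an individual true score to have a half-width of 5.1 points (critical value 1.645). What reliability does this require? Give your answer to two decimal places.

SEM needed = half-width / z = 5.1/1.645 ≈ 3.10030
Required reliability = 1 − (SEM/SD)² = 1 − 0.06458 ≈ 0.93542

0.94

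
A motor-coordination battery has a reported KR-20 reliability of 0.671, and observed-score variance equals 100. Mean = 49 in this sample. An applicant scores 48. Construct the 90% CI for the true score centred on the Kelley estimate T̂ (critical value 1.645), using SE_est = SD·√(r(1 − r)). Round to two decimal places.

SD = √100 ≈ 10.000
T̂ = r·X + (1 − r)·M = 0.671·48 + 0.329·49 = 32.208 + 16.121 ≈ 48.329
SE_est = SD · √(r(1 − r)) = 10.000 · √0.221 ≈ 10.000 · 0.470 ≈ 4.698
90% CI: 48.329 ± 7.729 ≈ (40.600, 56.058)

[40.60, 56.06]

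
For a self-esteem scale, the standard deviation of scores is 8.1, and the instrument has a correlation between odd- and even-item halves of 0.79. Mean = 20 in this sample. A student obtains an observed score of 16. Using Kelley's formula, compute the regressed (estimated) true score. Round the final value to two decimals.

16.47

r_full = 2·0.79 / (1 + 0.79) ≃ 0.8827
T̂ = 0.8827(16) + 0.1173(20) ≃ 16.4693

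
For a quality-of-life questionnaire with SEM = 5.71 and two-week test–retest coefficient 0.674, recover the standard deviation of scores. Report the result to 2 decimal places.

10.00

SD = 5.71 / √(1 − 0.674) ≈ 10.0006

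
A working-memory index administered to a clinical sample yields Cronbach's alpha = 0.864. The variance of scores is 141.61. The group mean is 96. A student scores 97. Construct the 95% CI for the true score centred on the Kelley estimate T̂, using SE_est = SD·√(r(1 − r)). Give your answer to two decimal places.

[88.87, 104.86]

SD = √141.61 = 11.90000
T̂ = 0.86400(97) + 0.13600(96) ≈ 96.86400
SE_est = 11.90000·√[r(1 − r)] ≈ 4.07918
95% CI: 96.86400 ± 7.99520 ≈ (88.86880, 104.85920)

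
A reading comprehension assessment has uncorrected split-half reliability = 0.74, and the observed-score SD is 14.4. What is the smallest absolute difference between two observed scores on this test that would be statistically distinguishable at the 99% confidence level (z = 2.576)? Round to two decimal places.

Full-length reliability (Spearman-Brown) = 2(0.74)/(1+0.74) ≈ 0.85057
SEM = 14.40000 × √(1 − 0.85057) = 14.40000 × √0.14943 ≈ 14.40000 × 0.38656 ≈ 5.56640
Standard error of the difference = 5.56640·√2 ≈ 7.87208
Smallest detectable difference = 2.576×7.87208 ≈ 20.27848

20.28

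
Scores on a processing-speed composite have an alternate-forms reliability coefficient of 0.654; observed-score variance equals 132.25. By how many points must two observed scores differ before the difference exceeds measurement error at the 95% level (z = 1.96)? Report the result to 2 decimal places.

σ = 132.25^(1/2) = 11.500
SEM = 11.500 · √(1 − 0.654) = 11.500 · √0.346 ≈ 11.500 · 0.588 ≈ 6.765
SE_diff = √2 · SEM ≈ 9.566
Minimum reliable difference = 1.96 · SE_diff ≈ 1.96 · 9.566 ≈ 18.750

18.75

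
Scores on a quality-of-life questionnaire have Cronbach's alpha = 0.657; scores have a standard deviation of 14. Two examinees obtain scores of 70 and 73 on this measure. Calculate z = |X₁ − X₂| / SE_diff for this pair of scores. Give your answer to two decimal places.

The standard error of measurement is 14.0000·√(1 − 0.6570) ≈ 14.0000·0.5857 ≈ 8.1993.
Standard error of the difference = 8.1993·√2 ≈ 11.5955
z = |70 − 73| / 11.5955 = 3 / 11.5955 ≈ 0.2587

0.26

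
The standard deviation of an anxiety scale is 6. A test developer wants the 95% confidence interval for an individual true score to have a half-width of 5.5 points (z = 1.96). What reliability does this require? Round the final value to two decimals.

SEM needed = half-width / z = 5.5/1.96 ≈ 2.8061
r = 1 − (2.8061/6)² ≈ 1 − 0.2187 ≈ 0.7813

0.78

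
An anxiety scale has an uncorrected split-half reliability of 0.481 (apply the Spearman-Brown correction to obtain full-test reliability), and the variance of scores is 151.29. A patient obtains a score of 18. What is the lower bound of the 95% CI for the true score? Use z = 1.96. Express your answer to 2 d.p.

σ = 151.29^(1/2) = 12.300
Full-length reliability (Spearman-Brown) = 2(0.481)/(1+0.481) ≈ 0.650
SEM = 12.300 · √(1 − 0.650) = 12.300 · √0.350 ≈ 12.300 · 0.592 ≈ 7.281
Margin = 1.96 · 7.281 ≈ 14.271
Lower limit = 18 − 14.271 ≈ 3.729

3.73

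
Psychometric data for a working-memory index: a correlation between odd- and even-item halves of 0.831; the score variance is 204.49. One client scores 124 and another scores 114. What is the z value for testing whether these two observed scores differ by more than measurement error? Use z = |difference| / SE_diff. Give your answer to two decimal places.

1.63

σ = 204.49^(1/2) = 14.3000
Full-length reliability (Spearman-Brown) = 2(0.831)/(1+0.831) ≈ 0.9077
SEM = 14.3000 · √(1 − 0.9077) = 14.3000 · √0.0923 ≈ 14.3000 · 0.3038 ≈ 4.3445
SE_diff = √2 · SEM ≈ 6.1440
z = 10 / 6.1440 ≈ 1.6276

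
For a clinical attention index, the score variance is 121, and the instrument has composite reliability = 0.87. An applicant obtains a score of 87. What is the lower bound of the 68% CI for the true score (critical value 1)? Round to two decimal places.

83.03

σ = 121^(1/2) = 11.0000
SEM = 11.0000·√(1 − 0.8700) ≃ 3.9661
Half-width = 1·3.9661 ≃ 3.9661
Lower bound: 87 − 3.9661 = 83.0339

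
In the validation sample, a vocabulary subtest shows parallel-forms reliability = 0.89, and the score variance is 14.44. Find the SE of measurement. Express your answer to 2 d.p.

σ = 14.44^(1/2) = 3.800
SEM = 3.800×√(1 − 0.890) ≈ 1.260

1.26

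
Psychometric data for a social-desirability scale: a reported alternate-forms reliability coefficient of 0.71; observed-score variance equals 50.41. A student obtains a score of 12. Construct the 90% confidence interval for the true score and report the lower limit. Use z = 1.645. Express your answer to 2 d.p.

SD = √50.41 = 7.10000
SEM = 7.10000·√(1 − 0.71000) ≈ 3.82347
Margin = 1.645 · 3.82347 ≈ 6.28960
Lower limit = 12 − 6.28960 ≈ 5.71040

5.71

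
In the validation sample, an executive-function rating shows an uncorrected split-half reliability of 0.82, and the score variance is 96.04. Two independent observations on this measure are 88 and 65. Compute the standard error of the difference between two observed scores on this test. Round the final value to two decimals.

4.36

SD = √96.04 = 9.8000
Spearman-Brown: r = 2(0.82) / (1 + 0.82) = 1.6400 / 1.8200 ≈ 0.9011
SEM = 9.8000×√(1 − 0.9011) ≈ 3.0820
SE_diff = √2 × SEM ≈ 4.3585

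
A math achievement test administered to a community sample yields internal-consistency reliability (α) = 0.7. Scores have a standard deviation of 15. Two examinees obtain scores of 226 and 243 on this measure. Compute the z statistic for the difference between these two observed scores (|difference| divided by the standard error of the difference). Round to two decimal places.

1.46

SEM = 15.0000 × √(1 − 0.7000) = 15.0000 × √0.3000 ≈ 15.0000 × 0.5477 ≈ 8.2158
SE_diff = √2 × SEM ≈ 11.6190
z = 17 / 11.6190 ≈ 1.4631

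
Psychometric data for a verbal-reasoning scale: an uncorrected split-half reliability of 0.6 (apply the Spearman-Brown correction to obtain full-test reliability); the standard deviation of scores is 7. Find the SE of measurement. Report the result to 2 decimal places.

Full-length reliability (Spearman-Brown) = 2(0.6)/(1+0.6) ≈ 0.7500
SEM = 7.0000*√(1 − 0.7500) ≈ 3.5000

3.50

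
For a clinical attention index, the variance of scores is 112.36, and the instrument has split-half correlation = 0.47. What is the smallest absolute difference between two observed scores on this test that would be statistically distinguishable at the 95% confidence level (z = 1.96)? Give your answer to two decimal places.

17.64

SD = √112.36 ≈ 10.6000
r_full = 2·0.47 / (1 + 0.47) ≈ 0.6395
SEM = 10.6000×√(1 − 0.6395) ≈ 6.3648
SE_diff = √2 × SEM ≈ 9.0012
Smallest detectable difference = 1.96×9.0012 ≈ 17.6423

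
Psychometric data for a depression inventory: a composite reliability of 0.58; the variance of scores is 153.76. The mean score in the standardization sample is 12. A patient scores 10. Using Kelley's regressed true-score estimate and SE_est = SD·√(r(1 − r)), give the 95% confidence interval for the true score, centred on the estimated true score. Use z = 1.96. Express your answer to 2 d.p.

[-1.16, 22.84]

SD = √153.76 ≈ 12.4000
T̂ = r·X + (1 − r)·M = 0.5800×10 + 0.4200×12 = 5.8000 + 5.0400 ≈ 10.8400
SE_est = 12.4000·√[r(1 − r)] ≈ 6.1201
CI = 10.8400 ± 1.96 × 6.1201 → [-1.1554, 22.8354]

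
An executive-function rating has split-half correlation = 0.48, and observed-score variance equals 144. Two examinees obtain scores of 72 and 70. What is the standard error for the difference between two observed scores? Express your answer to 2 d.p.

SD = √144 = 12.0000
Spearman-Brown: r = 2(0.48) / (1 + 0.48) = 0.9600 / 1.4800 ≈ 0.6486
SEM = 12.0000×√(1 − 0.6486) ≈ 7.1130
SE_diff = √2 × SEM ≈ 10.0593

10.06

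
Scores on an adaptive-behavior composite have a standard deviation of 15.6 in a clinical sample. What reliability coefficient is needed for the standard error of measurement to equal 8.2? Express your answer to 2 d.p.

r = 1 − (SEM / SD)² = 1 − (8.200 / 15.6)² ≈ 1 − 0.276 ≈ 0.724

0.72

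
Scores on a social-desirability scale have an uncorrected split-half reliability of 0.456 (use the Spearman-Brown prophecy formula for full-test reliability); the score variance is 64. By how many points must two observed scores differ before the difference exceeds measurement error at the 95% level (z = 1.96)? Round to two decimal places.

13.55

SD = √64 = 8.000
r_full = 2·0.456 / (1 + 0.456) ≃ 0.626
SEM = 8.000 × √(1 − 0.626) = 8.000 × √0.374 ≃ 8.000 × 0.611 ≃ 4.890
SE_diff = SEM × √2 ≃ 4.890 × 1.414 ≃ 6.916
Minimum reliable difference = 1.96 × SE_diff ≃ 1.96 × 6.916 ≃ 13.554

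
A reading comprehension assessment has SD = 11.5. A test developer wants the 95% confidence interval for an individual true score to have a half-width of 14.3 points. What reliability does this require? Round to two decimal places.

SEM needed = half-width / z = 14.3/1.96 ≈ 7.2959
r = 1 − (7.2959/11.5)² ≈ 1 − 0.4025 ≈ 0.5975

0.60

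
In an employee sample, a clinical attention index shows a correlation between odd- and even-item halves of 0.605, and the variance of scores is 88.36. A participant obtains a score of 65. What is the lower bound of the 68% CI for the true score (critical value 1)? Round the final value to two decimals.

SD = √88.36 = 9.400
Full-length reliability (Spearman-Brown) = 2(0.605)/(1+0.605) ≈ 0.754
SEM = 9.400 × √(1 − 0.754) = 9.400 × √0.246 ≈ 9.400 × 0.496 ≈ 4.663
Margin = 1 × 4.663 ≈ 4.663
Lower bound: 65 − 4.663 = 60.337

60.34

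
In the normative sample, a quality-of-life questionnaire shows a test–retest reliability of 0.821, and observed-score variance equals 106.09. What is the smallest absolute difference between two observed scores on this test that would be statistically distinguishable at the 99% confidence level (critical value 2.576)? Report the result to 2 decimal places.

SD = √106.09 ≃ 10.3000
SEM = 10.3000 · √(1 − 0.8210) = 10.3000 · √0.1790 ≃ 10.3000 · 0.4231 ≃ 4.3578
SE_diff = SEM · √2 ≃ 4.3578 · 1.4142 ≃ 6.1628
Smallest detectable difference = 2.576·6.1628 ≃ 15.8754

15.88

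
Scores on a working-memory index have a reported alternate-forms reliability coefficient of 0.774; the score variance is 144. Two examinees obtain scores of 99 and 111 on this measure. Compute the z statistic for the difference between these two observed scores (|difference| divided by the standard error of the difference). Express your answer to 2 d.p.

1.49

σ = 144^(1/2) = 12.000
SEM = 12.000 × √(1 − 0.774) = 12.000 × √0.226 ≈ 12.000 × 0.475 ≈ 5.705
SE_diff = SEM × √2 ≈ 5.705 × 1.414 ≈ 8.068
z = 12 / 8.068 ≈ 1.487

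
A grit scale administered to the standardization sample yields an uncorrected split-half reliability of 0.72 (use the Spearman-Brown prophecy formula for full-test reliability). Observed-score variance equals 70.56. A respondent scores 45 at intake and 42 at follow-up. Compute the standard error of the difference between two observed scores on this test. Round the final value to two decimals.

4.79

SD = √70.56 = 8.400
Full-length reliability (Spearman-Brown) = 2(0.72)/(1+0.72) ≈ 0.837
The standard error of measurement is 8.400·√(1 − 0.837) ≈ 8.400·0.403 ≈ 3.389.
SE_diff = √2 · SEM ≈ 4.793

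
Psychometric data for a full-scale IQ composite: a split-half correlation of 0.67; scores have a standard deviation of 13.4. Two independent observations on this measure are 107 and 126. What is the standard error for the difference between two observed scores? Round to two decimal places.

Full-length reliability (Spearman-Brown) = 2(0.67)/(1+0.67) ≈ 0.80240
The standard error of measurement is 13.40000*√(1 − 0.80240) ≈ 13.40000*0.44453 ≈ 5.95667.
SE_diff = √2 * SEM ≈ 8.42400

8.42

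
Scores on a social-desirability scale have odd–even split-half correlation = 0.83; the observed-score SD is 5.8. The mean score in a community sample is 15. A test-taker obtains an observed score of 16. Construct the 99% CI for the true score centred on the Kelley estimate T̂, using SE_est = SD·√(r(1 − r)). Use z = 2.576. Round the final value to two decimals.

Full-length reliability (Spearman-Brown) = 2(0.83)/(1+0.83) ≃ 0.907
T̂ = 0.907(16) + 0.093(15) ≃ 15.907
SE_est = SD × √(r(1 − r)) = 5.800 × √0.084 ≃ 5.800 × 0.290 ≃ 1.684
CI = 15.907 ± 2.576 × 1.684 → [11.570, 20.244]

[11.57, 20.24]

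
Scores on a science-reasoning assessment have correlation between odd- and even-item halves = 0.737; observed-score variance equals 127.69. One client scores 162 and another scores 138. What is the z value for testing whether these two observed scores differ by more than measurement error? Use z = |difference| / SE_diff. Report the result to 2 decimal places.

SD = √127.69 = 11.30000
r_full = 2·0.737 / (1 + 0.737) ≈ 0.84859
SEM = 11.30000 · √(1 − 0.84859) = 11.30000 · √0.15141 ≈ 11.30000 · 0.38911 ≈ 4.39700
SE_diff = SEM · √2 ≈ 4.39700 · 1.41421 ≈ 6.21830
z = 24 / 6.21830 ≈ 3.85958

3.86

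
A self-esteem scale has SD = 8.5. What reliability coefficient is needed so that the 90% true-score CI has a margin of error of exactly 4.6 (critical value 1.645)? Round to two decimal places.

0.89

Required SEM = 4.6 / 1.645 ≈ 2.79635
Required reliability = 1 − (SEM/SD)² = 1 − 0.10823 ≈ 0.89177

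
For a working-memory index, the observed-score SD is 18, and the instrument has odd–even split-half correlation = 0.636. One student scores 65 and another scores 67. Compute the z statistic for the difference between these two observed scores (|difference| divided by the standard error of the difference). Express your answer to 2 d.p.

Spearman-Brown: r = 2(0.636) / (1 + 0.636) = 1.2720 / 1.6360 ≈ 0.7775
SEM = 18.0000×√(1 − 0.7775) ≈ 8.4905
Standard error of the difference = 8.4905·√2 ≈ 12.0073
z = 2 / 12.0073 ≈ 0.1666

0.17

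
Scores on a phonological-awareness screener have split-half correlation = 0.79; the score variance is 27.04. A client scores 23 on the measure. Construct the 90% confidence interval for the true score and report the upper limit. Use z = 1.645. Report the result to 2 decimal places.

SD = √27.04 ≈ 5.200
Spearman-Brown: r = 2(0.79) / (1 + 0.79) = 1.580 / 1.790 ≈ 0.883
SEM = 5.200 * √(1 − 0.883) = 5.200 * √0.117 ≈ 5.200 * 0.343 ≈ 1.781
1.645 * SEM ≈ 2.930
Upper bound: 23 + 2.930 = 25.930

25.93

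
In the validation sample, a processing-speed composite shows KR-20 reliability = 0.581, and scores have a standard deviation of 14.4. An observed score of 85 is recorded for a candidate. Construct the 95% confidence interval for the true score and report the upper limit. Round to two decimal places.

103.27

SEM = 14.4000 * √(1 − 0.5810) = 14.4000 * √0.4190 ≃ 14.4000 * 0.6473 ≃ 9.3212
Half-width = 1.96*9.3212 ≃ 18.2695
Upper bound: 85 + 18.2695 = 103.2695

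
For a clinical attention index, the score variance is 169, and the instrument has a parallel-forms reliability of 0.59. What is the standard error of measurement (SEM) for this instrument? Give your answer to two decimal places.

8.32

SD = √169 = 13.000
SEM = 13.000 × √(1 − 0.590) = 13.000 × √0.410 ≈ 13.000 × 0.640 ≈ 8.324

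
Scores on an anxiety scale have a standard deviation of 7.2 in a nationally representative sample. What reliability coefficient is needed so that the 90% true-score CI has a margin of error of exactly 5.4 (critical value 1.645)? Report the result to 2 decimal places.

0.79

SEM needed = half-width / z = 5.4/1.645 ≈ 3.2827
Required reliability = 1 − (SEM/SD)² = 1 − 0.2079 ≈ 0.7921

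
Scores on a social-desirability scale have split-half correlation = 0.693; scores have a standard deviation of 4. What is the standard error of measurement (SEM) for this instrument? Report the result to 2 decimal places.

Full-length reliability (Spearman-Brown) = 2(0.693)/(1+0.693) ≈ 0.81867
SEM = 4.00000 × √(1 − 0.81867) = 4.00000 × √0.18133 ≈ 4.00000 × 0.42583 ≈ 1.70334

1.70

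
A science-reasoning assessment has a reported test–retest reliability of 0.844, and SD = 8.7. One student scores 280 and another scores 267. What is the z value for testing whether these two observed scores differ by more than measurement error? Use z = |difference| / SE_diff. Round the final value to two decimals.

2.68

SEM = 8.7000 · √(1 − 0.8440) = 8.7000 · √0.1560 ≃ 8.7000 · 0.3950 ≃ 3.4362
SE_diff = SEM · √2 ≃ 3.4362 · 1.4142 ≃ 4.8596
z = |280 − 267| / 4.8596 = 13 / 4.8596 ≃ 2.6751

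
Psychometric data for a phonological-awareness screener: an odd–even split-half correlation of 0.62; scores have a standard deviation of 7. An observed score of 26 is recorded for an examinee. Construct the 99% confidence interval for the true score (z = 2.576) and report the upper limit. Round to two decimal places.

34.73

Full-length reliability (Spearman-Brown) = 2(0.62)/(1+0.62) ≈ 0.76543
SEM = 7.00000 × √(1 − 0.76543) = 7.00000 × √0.23457 ≈ 7.00000 × 0.48432 ≈ 3.39025
Half-width = 2.576×3.39025 ≈ 8.73330
Upper bound: 26 + 8.73330 = 34.73330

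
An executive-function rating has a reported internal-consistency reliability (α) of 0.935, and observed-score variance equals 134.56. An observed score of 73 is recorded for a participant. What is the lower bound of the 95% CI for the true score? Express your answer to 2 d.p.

67.20

σ = 134.56^(1/2) = 11.6000
The standard error of measurement is 11.6000×√(1 − 0.9350) ≈ 11.6000×0.2550 ≈ 2.9574.
Margin = 1.96 × 2.9574 ≈ 5.7966
Lower limit = 73 − 5.7966 ≈ 67.2034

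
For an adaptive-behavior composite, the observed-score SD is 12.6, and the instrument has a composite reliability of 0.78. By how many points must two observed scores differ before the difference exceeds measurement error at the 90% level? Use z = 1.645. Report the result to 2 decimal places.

The standard error of measurement is 12.6000×√(1 − 0.7800) ≃ 12.6000×0.4690 ≃ 5.9099.
Standard error of the difference = 5.9099·√2 ≃ 8.3579
Minimum reliable difference = 1.645 × SE_diff ≃ 1.645 × 8.3579 ≃ 13.7487

13.75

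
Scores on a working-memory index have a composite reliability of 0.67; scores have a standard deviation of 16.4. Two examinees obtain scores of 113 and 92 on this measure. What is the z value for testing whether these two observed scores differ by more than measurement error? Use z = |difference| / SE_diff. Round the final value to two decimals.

SEM = 16.4000 * √(1 − 0.6700) = 16.4000 * √0.3300 ≃ 16.4000 * 0.5745 ≃ 9.4211
SE_diff = √2 * SEM ≃ 13.3234
z = |113 − 92| / 13.3234 = 21 / 13.3234 ≃ 1.5762

1.58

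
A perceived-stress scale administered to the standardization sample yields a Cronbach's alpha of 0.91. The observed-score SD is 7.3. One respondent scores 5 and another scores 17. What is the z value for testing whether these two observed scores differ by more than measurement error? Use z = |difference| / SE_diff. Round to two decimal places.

SEM = 7.3000 * √(1 − 0.9100) = 7.3000 * √0.0900 ≈ 7.3000 * 0.3000 ≈ 2.1900
SE_diff = √2 * SEM ≈ 3.0971
z = 12 / 3.0971 ≈ 3.8746

3.87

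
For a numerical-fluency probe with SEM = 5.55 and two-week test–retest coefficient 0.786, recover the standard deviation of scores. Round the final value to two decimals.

12.00

SD = SEM / √(1 − r) = 5.55 / √0.214 ≃ 5.55 / 0.463 ≃ 11.997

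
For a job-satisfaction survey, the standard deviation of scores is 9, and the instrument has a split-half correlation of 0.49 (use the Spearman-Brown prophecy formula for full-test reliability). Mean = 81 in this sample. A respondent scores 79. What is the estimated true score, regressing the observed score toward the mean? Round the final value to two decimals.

r_full = 2·0.49 / (1 + 0.49) ≃ 0.65772
Estimated true score = 0.65772*79 + (1 − 0.65772)*81 ≃ 79.68456

79.68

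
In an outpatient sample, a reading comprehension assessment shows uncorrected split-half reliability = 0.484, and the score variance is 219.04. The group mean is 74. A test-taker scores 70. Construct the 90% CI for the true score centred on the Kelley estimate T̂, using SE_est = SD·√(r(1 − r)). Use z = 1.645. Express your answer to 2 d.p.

SD = √219.04 = 14.800
r_full = 2·0.484 / (1 + 0.484) ≈ 0.652
Estimated true score = 0.652×70 + (1 − 0.652)×74 ≈ 71.391
SE_est = SD × √(r(1 − r)) = 14.800 × √0.227 ≈ 14.800 × 0.476 ≈ 7.048
CI = 71.391 ± 1.645 × 7.048 → [59.796, 82.985]

[59.80, 82.99]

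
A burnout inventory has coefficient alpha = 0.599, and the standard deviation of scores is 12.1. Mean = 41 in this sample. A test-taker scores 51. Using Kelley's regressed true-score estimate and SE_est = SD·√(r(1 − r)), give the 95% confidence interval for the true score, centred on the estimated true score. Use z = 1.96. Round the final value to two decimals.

[35.37, 58.61]

T̂ = r·X + (1 − r)·M = 0.5990×51 + 0.4010×41 = 30.5490 + 16.4410 ≃ 46.9900
SE_est = 12.1000×√(0.5990×0.4010) ≃ 5.9302
CI = 46.9900 ± 1.96 × 5.9302 → [35.3668, 58.6132]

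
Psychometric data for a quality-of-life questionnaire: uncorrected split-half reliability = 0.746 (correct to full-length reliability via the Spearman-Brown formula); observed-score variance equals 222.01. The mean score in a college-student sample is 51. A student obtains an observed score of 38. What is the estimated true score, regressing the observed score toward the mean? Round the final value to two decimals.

39.89

r_full = 2·0.746 / (1 + 0.746) ≃ 0.85452
Estimated true score = 0.85452·38 + (1 − 0.85452)·51 ≃ 39.89118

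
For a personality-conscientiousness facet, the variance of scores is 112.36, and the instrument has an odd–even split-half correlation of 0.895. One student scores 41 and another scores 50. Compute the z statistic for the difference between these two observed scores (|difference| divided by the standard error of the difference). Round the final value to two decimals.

SD = √112.36 ≈ 10.600
Spearman-Brown: r = 2(0.895) / (1 + 0.895) = 1.790 / 1.895 ≈ 0.945
SEM = 10.600 × √(1 − 0.945) = 10.600 × √0.055 ≈ 10.600 × 0.235 ≈ 2.495
SE_diff = SEM × √2 ≈ 2.495 × 1.414 ≈ 3.529
z = 9 / 3.529 ≈ 2.551

2.55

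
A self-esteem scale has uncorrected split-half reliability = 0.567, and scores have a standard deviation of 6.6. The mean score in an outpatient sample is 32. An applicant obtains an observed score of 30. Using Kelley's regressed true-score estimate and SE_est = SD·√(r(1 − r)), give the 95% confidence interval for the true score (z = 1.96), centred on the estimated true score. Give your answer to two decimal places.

Spearman-Brown: r = 2(0.567) / (1 + 0.567) = 1.13400 / 1.56700 ≈ 0.72368
T̂ = r·X + (1 − r)·M = 0.72368*30 + 0.27632*32 ≈ 21.71027 + 8.84237 ≈ 30.55265
SE_est = 6.60000*√(0.72368*0.27632) ≈ 2.95138
95% CI: 30.55265 ± 5.78471 ≈ (24.76794, 36.33736)

[24.77, 36.34]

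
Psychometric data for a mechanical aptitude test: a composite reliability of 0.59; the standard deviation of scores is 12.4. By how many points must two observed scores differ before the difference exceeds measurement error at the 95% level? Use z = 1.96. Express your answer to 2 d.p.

22.01

SEM = 12.4000 × √(1 − 0.5900) = 12.4000 × √0.4100 ≈ 12.4000 × 0.6403 ≈ 7.9399
Standard error of the difference = 7.9399·√2 ≈ 11.2287
Smallest detectable difference = 1.96×11.2287 ≈ 22.0082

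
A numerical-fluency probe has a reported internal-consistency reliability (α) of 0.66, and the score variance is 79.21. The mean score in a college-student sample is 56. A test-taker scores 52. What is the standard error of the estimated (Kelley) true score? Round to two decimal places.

4.22

SD = √79.21 = 8.900
SE_est = SD × √(r(1 − r)) = 8.900 × √0.224 ≈ 8.900 × 0.474 ≈ 4.216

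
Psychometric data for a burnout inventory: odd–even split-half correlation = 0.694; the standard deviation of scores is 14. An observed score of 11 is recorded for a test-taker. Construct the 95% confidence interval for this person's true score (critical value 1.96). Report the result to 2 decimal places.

[-0.66, 22.66]

Full-length reliability (Spearman-Brown) = 2(0.694)/(1+0.694) ≈ 0.81936
SEM = 14.00000·√(1 − 0.81936) ≈ 5.95021
Margin = 1.96 · 5.95021 ≈ 11.66240
95% CI: 11 ± 11.66240 = [-0.66240, 22.66240]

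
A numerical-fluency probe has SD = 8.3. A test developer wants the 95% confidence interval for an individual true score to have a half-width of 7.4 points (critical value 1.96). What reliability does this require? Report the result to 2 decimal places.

0.79

Required SEM = 7.4 / 1.96 ≈ 3.7755
Required reliability = 1 − (SEM/SD)² = 1 − 0.2069 ≈ 0.7931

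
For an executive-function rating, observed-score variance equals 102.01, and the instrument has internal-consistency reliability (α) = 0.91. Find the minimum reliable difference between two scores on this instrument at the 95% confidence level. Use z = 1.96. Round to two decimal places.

SD = √102.01 = 10.100
SEM = 10.100*√(1 − 0.910) ≃ 3.030
SE_diff = SEM * √2 ≃ 3.030 * 1.414 ≃ 4.285
Minimum reliable difference = 1.96 * SE_diff ≃ 1.96 * 4.285 ≃ 8.399

8.40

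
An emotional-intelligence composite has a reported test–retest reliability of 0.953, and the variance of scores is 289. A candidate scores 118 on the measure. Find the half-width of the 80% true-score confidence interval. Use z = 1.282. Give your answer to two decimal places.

σ = 289^(1/2) = 17.0000
SEM = 17.0000 * √(1 − 0.9530) = 17.0000 * √0.0470 ≃ 17.0000 * 0.2168 ≃ 3.6855
Half-width = 1.282*3.6855 ≃ 4.7248

4.72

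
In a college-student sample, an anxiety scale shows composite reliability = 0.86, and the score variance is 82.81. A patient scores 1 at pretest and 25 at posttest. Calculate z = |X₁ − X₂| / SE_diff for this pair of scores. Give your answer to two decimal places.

4.98

SD = √82.81 ≈ 9.100
SEM = 9.100 * √(1 − 0.860) = 9.100 * √0.140 ≈ 9.100 * 0.374 ≈ 3.405
SE_diff = SEM * √2 ≈ 3.405 * 1.414 ≈ 4.815
z = 24 / 4.815 ≈ 4.984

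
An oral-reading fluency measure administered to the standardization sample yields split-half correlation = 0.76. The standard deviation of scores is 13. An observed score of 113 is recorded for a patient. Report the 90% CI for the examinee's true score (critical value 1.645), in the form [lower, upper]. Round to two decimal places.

[105.10, 120.90]

Spearman-Brown: r = 2(0.76) / (1 + 0.76) = 1.520 / 1.760 ≃ 0.864
SEM = 13.000*√(1 − 0.864) ≃ 4.801
Margin = 1.645 * 4.801 ≃ 7.897
Interval: (105.103, 120.897)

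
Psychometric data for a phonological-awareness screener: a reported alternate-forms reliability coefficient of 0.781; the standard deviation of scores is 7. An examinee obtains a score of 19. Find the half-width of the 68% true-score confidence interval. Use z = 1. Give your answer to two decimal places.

3.28

SEM = 7.000*√(1 − 0.781) ≈ 3.276
Margin = 1 * 3.276 ≈ 3.276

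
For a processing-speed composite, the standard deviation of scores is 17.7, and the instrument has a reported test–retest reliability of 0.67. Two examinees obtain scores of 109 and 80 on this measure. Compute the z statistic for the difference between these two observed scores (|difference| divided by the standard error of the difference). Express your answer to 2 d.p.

2.02

SEM = 17.700 · √(1 − 0.670) = 17.700 · √0.330 ≈ 17.700 · 0.574 ≈ 10.168
SE_diff = √2 · SEM ≈ 14.380
z = |109 − 80| / 14.380 = 29 / 14.380 ≈ 2.017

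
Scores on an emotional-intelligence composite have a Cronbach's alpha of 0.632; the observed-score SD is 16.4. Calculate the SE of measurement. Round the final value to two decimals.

SEM = 16.4000 * √(1 − 0.6320) = 16.4000 * √0.3680 ≈ 16.4000 * 0.6066 ≈ 9.9487

9.95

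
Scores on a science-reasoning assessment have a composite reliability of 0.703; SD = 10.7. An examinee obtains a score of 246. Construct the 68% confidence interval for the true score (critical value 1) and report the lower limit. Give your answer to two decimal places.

240.17

The standard error of measurement is 10.7000*√(1 − 0.7030) ≈ 10.7000*0.5450 ≈ 5.8313.
Half-width = 1*5.8313 ≈ 5.8313
Lower bound: 246 − 5.8313 = 240.1687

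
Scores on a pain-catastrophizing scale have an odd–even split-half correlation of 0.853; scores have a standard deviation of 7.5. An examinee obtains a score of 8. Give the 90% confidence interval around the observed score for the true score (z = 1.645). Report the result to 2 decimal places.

r_full = 2·0.853 / (1 + 0.853) ≃ 0.9207
The standard error of measurement is 7.5000·√(1 − 0.9207) ≃ 7.5000·0.2817 ≃ 2.1124.
Margin = 1.645 · 2.1124 ≃ 3.4749
CI = 8 ± 3.4749 → [4.5251, 11.4749]

[4.53, 11.47]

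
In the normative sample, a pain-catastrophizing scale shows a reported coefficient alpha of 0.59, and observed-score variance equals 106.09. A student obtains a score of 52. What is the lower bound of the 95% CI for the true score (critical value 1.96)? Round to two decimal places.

39.07

SD = √106.09 ≈ 10.30000
SEM = 10.30000 · √(1 − 0.59000) = 10.30000 · √0.41000 ≈ 10.30000 · 0.64031 ≈ 6.59522
Half-width = 1.96·6.59522 ≈ 12.92663
Lower bound: 52 − 12.92663 = 39.07337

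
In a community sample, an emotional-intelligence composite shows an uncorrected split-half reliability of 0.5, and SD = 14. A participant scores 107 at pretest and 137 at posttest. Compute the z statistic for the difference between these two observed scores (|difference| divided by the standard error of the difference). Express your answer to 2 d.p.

r_full = 2·0.5 / (1 + 0.5) ≃ 0.6667
The standard error of measurement is 14.0000·√(1 − 0.6667) ≃ 14.0000·0.5774 ≃ 8.0829.
SE_diff = SEM · √2 ≃ 8.0829 · 1.4142 ≃ 11.4310
z = 30 / 11.4310 ≃ 2.6245

2.62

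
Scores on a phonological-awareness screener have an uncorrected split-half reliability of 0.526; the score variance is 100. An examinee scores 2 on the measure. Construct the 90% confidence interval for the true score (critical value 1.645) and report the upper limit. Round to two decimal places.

SD = √100 ≃ 10.000
Full-length reliability (Spearman-Brown) = 2(0.526)/(1+0.526) ≃ 0.689
SEM = 10.000*√(1 − 0.689) ≃ 5.573
1.645 * SEM ≃ 9.168
Upper limit = 2 + 9.168 ≃ 11.168

11.17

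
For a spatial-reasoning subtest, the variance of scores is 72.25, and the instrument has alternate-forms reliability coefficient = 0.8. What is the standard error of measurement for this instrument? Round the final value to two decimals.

3.80

SD = √72.25 ≈ 8.5000
SEM = 8.5000·√(1 − 0.8000) ≈ 3.8013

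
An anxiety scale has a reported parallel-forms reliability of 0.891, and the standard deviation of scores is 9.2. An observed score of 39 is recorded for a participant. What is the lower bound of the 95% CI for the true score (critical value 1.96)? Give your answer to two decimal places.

SEM = 9.20000 · √(1 − 0.89100) = 9.20000 · √0.10900 ≈ 9.20000 · 0.33015 ≈ 3.03739
1.96 · SEM ≈ 5.95329
Lower limit = 39 − 5.95329 ≈ 33.04671

33.05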